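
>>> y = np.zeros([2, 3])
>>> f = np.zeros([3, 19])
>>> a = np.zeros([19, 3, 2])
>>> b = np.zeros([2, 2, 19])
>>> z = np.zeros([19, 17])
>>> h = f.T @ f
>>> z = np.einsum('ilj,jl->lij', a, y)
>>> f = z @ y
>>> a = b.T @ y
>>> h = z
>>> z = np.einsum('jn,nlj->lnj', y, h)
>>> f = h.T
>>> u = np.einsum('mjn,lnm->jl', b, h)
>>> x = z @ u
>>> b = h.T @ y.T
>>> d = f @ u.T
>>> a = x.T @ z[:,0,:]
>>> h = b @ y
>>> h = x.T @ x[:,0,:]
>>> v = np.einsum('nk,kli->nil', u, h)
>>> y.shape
(2, 3)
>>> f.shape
(2, 19, 3)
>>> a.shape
(3, 3, 2)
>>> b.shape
(2, 19, 2)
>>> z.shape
(19, 3, 2)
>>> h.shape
(3, 3, 3)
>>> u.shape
(2, 3)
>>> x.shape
(19, 3, 3)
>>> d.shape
(2, 19, 2)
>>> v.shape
(2, 3, 3)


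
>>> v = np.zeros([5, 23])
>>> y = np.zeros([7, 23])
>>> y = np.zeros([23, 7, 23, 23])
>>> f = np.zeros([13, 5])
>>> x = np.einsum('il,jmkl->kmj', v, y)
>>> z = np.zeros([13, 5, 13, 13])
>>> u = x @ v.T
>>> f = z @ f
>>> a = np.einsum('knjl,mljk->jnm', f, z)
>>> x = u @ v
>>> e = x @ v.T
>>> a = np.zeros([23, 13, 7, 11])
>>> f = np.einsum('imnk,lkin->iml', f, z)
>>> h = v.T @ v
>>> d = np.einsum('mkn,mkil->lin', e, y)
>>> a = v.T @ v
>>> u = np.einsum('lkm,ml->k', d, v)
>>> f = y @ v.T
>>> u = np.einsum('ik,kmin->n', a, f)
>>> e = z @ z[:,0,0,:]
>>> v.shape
(5, 23)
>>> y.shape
(23, 7, 23, 23)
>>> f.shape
(23, 7, 23, 5)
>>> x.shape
(23, 7, 23)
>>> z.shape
(13, 5, 13, 13)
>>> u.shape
(5,)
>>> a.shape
(23, 23)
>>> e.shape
(13, 5, 13, 13)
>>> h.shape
(23, 23)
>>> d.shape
(23, 23, 5)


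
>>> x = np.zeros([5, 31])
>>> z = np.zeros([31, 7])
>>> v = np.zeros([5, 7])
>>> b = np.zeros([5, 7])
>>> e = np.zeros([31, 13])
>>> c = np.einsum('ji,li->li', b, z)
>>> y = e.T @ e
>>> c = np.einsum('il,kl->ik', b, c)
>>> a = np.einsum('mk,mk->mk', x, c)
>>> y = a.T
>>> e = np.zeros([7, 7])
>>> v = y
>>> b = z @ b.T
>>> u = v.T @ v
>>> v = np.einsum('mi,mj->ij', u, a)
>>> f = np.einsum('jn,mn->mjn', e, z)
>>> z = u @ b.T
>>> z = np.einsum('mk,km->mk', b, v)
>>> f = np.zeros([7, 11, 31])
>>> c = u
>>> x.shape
(5, 31)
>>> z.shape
(31, 5)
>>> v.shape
(5, 31)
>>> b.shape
(31, 5)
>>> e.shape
(7, 7)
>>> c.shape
(5, 5)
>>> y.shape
(31, 5)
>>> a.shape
(5, 31)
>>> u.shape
(5, 5)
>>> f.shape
(7, 11, 31)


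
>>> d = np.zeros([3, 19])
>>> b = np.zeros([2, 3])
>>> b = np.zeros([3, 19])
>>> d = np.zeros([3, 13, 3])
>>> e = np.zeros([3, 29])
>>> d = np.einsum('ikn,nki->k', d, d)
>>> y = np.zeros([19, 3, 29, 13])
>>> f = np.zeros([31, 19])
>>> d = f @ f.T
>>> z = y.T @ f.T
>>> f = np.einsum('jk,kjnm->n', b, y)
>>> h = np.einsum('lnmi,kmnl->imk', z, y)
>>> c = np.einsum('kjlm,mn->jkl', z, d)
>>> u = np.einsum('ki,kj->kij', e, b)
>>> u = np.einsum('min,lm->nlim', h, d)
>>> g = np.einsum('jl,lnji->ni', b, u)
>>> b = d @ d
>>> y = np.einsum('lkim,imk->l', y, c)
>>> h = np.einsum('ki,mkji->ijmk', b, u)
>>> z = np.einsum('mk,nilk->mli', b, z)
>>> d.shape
(31, 31)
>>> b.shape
(31, 31)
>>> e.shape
(3, 29)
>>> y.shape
(19,)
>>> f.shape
(29,)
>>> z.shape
(31, 3, 29)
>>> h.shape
(31, 3, 19, 31)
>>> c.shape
(29, 13, 3)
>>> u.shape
(19, 31, 3, 31)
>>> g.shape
(31, 31)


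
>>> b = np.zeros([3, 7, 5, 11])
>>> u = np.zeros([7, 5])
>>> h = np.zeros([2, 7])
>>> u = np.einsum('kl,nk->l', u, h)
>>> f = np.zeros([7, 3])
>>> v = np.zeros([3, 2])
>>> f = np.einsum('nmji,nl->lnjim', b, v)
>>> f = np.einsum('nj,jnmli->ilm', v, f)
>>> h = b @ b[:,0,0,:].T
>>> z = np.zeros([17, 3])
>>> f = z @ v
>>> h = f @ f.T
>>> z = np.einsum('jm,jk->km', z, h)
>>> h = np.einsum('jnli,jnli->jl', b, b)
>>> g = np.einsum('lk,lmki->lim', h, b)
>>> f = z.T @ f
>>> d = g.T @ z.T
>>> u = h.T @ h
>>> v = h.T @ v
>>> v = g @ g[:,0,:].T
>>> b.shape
(3, 7, 5, 11)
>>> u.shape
(5, 5)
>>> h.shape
(3, 5)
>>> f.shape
(3, 2)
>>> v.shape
(3, 11, 3)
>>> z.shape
(17, 3)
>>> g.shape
(3, 11, 7)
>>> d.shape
(7, 11, 17)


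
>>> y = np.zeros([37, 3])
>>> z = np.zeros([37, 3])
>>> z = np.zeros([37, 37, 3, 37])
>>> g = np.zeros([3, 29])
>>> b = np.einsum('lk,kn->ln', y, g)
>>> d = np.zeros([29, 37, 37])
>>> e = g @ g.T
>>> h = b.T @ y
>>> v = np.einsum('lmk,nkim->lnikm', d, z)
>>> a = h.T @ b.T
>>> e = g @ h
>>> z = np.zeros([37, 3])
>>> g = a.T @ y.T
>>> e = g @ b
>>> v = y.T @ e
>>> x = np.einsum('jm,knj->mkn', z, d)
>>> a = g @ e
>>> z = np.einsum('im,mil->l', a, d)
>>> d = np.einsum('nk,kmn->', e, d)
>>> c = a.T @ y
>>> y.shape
(37, 3)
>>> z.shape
(37,)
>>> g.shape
(37, 37)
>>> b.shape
(37, 29)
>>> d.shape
()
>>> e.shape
(37, 29)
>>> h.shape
(29, 3)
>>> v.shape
(3, 29)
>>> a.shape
(37, 29)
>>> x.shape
(3, 29, 37)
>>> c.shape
(29, 3)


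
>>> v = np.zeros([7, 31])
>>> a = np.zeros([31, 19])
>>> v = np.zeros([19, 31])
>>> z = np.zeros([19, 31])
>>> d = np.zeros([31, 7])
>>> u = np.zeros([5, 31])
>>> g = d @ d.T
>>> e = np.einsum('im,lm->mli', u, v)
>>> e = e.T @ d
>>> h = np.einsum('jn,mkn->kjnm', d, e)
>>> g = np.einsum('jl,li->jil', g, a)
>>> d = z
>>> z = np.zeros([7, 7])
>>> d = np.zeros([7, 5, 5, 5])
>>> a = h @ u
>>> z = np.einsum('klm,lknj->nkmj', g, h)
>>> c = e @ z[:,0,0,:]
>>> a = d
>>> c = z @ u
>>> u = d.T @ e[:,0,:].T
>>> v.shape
(19, 31)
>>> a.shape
(7, 5, 5, 5)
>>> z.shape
(7, 31, 31, 5)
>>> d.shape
(7, 5, 5, 5)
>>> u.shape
(5, 5, 5, 5)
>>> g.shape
(31, 19, 31)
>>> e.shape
(5, 19, 7)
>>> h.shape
(19, 31, 7, 5)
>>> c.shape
(7, 31, 31, 31)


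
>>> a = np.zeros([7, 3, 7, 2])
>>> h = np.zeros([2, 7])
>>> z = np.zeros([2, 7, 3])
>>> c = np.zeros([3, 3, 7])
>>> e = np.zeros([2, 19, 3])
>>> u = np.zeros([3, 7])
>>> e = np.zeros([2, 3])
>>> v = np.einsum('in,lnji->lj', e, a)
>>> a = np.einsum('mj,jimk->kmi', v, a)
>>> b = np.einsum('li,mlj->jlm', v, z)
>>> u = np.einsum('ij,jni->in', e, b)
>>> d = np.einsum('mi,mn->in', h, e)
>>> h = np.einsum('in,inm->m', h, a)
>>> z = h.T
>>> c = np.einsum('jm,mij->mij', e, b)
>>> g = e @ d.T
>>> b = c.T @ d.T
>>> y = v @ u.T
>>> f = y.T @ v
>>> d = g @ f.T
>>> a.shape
(2, 7, 3)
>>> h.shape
(3,)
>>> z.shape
(3,)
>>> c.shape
(3, 7, 2)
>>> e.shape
(2, 3)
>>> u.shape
(2, 7)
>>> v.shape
(7, 7)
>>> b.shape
(2, 7, 7)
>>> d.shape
(2, 2)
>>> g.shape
(2, 7)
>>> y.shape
(7, 2)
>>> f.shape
(2, 7)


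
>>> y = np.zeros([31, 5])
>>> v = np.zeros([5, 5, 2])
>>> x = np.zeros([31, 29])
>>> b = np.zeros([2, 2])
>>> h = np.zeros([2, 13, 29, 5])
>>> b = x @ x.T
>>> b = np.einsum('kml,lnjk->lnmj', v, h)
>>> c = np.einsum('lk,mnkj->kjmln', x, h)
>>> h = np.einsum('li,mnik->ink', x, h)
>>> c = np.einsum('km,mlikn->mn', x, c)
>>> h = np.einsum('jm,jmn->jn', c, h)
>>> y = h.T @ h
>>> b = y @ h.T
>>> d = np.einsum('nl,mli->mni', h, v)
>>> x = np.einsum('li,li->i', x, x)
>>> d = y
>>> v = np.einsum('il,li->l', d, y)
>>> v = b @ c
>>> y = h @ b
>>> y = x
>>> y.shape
(29,)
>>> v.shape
(5, 13)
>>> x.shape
(29,)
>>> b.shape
(5, 29)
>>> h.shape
(29, 5)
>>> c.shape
(29, 13)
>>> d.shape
(5, 5)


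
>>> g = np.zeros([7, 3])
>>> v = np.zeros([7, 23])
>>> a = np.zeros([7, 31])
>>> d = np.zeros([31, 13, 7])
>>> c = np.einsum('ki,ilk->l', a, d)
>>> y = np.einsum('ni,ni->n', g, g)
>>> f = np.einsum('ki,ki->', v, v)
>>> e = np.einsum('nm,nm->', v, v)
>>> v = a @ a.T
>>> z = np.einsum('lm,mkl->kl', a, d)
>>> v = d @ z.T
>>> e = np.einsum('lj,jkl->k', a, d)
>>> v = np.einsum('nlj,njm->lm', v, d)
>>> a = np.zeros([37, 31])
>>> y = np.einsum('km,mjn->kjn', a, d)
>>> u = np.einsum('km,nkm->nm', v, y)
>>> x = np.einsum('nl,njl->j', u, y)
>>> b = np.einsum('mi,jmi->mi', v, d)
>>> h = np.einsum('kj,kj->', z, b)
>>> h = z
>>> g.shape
(7, 3)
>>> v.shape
(13, 7)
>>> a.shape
(37, 31)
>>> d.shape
(31, 13, 7)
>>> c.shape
(13,)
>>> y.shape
(37, 13, 7)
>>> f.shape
()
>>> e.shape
(13,)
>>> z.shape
(13, 7)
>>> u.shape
(37, 7)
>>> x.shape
(13,)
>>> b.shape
(13, 7)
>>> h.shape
(13, 7)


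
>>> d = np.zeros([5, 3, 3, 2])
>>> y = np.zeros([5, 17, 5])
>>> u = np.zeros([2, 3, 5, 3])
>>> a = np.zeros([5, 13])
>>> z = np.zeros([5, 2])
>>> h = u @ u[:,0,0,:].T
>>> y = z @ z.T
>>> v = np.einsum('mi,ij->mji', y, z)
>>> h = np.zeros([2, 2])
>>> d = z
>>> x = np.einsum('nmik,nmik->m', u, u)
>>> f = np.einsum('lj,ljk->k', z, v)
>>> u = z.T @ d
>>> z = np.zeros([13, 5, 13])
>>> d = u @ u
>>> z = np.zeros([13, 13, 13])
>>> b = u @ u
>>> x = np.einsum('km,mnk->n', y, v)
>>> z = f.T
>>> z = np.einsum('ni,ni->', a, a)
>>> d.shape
(2, 2)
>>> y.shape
(5, 5)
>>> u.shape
(2, 2)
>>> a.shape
(5, 13)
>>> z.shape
()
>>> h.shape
(2, 2)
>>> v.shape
(5, 2, 5)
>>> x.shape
(2,)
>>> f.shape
(5,)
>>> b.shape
(2, 2)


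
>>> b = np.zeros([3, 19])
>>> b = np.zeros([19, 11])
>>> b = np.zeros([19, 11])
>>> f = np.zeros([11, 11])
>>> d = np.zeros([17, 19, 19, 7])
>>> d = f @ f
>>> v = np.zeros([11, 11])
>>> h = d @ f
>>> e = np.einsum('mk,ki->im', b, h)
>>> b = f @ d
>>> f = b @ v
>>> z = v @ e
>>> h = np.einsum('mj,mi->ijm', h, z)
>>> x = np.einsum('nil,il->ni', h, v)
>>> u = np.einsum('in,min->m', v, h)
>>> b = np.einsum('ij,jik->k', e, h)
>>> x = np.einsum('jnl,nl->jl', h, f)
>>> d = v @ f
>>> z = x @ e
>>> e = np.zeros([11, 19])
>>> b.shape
(11,)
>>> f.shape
(11, 11)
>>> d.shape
(11, 11)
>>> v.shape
(11, 11)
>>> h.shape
(19, 11, 11)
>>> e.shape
(11, 19)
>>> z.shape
(19, 19)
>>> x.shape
(19, 11)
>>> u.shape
(19,)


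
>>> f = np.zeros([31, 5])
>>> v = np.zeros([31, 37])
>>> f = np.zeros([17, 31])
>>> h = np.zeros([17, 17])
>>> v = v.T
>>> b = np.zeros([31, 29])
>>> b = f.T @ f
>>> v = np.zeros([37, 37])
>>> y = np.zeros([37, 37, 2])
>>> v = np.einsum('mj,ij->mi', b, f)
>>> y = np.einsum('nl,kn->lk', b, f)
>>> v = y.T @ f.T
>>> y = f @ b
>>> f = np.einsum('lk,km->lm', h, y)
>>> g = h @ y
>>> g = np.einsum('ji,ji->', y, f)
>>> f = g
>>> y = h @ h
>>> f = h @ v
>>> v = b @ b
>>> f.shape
(17, 17)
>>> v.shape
(31, 31)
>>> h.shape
(17, 17)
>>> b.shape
(31, 31)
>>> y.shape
(17, 17)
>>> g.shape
()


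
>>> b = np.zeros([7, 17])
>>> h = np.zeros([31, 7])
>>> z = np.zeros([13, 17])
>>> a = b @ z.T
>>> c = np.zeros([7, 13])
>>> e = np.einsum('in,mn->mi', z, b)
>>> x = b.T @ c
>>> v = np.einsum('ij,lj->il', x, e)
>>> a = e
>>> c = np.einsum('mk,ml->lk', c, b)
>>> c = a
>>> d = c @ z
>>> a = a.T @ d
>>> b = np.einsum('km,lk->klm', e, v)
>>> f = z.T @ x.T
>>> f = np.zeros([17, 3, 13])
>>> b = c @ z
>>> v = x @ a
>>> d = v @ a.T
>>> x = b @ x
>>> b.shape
(7, 17)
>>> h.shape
(31, 7)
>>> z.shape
(13, 17)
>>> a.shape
(13, 17)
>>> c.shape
(7, 13)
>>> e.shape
(7, 13)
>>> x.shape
(7, 13)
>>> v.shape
(17, 17)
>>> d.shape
(17, 13)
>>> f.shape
(17, 3, 13)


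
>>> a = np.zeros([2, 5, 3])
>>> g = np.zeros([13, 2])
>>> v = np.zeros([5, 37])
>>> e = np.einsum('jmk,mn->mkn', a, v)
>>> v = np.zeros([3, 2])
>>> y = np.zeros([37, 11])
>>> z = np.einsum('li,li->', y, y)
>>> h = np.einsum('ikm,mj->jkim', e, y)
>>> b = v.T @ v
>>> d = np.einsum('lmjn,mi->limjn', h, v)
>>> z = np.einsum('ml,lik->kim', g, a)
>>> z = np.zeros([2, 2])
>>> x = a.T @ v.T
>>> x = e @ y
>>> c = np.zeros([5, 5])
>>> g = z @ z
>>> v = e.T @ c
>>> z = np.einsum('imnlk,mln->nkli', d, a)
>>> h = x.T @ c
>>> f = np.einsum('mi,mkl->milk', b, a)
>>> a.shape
(2, 5, 3)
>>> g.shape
(2, 2)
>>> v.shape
(37, 3, 5)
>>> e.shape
(5, 3, 37)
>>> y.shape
(37, 11)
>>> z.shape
(3, 37, 5, 11)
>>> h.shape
(11, 3, 5)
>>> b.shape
(2, 2)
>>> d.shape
(11, 2, 3, 5, 37)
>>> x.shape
(5, 3, 11)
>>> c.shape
(5, 5)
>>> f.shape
(2, 2, 3, 5)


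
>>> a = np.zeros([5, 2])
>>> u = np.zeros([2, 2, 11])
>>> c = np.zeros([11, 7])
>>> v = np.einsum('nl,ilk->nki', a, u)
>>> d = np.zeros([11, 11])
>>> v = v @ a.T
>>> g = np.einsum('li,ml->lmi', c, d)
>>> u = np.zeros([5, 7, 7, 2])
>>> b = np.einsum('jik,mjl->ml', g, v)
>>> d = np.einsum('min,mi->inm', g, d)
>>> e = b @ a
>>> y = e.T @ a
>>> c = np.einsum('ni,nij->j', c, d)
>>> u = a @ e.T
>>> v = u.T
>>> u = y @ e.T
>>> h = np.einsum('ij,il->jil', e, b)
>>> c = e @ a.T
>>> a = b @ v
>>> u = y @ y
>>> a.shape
(5, 5)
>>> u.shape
(2, 2)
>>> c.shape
(5, 5)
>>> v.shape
(5, 5)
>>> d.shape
(11, 7, 11)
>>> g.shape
(11, 11, 7)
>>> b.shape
(5, 5)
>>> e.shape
(5, 2)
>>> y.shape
(2, 2)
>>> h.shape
(2, 5, 5)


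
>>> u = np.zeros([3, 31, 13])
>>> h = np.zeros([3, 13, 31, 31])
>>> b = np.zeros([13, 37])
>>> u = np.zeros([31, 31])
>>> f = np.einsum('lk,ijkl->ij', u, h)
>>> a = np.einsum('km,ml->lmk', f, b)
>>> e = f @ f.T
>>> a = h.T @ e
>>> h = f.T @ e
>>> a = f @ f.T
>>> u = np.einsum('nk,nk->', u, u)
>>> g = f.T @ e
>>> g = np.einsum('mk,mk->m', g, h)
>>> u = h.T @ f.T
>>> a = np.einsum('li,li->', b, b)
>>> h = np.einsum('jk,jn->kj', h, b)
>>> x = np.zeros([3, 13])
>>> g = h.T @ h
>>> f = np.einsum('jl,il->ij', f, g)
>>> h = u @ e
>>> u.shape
(3, 3)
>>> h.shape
(3, 3)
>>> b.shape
(13, 37)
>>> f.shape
(13, 3)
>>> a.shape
()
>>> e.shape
(3, 3)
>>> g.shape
(13, 13)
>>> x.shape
(3, 13)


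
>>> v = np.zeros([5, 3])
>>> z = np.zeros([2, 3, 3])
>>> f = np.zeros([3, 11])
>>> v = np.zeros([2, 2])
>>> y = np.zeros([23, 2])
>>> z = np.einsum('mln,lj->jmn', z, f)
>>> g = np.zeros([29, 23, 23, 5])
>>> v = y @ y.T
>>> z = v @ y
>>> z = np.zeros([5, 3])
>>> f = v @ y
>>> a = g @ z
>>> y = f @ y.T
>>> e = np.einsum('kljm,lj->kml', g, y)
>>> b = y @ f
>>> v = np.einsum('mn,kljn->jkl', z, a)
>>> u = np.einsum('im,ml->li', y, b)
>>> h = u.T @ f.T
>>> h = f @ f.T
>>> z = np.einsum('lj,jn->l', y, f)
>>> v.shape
(23, 29, 23)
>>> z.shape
(23,)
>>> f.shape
(23, 2)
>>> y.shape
(23, 23)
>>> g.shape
(29, 23, 23, 5)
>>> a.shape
(29, 23, 23, 3)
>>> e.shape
(29, 5, 23)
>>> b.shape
(23, 2)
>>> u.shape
(2, 23)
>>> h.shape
(23, 23)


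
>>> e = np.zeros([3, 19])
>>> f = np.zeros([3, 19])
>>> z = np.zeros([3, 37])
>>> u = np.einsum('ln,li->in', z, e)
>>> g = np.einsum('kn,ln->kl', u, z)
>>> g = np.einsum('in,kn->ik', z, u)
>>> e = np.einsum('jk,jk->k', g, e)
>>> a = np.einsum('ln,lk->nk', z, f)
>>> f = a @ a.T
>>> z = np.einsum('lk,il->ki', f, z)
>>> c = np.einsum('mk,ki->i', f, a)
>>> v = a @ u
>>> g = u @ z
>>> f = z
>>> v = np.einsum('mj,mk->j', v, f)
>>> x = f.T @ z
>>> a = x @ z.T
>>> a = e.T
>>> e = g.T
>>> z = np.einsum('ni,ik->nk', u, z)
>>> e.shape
(3, 19)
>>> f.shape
(37, 3)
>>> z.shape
(19, 3)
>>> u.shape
(19, 37)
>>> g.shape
(19, 3)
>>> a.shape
(19,)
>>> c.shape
(19,)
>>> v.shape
(37,)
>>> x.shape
(3, 3)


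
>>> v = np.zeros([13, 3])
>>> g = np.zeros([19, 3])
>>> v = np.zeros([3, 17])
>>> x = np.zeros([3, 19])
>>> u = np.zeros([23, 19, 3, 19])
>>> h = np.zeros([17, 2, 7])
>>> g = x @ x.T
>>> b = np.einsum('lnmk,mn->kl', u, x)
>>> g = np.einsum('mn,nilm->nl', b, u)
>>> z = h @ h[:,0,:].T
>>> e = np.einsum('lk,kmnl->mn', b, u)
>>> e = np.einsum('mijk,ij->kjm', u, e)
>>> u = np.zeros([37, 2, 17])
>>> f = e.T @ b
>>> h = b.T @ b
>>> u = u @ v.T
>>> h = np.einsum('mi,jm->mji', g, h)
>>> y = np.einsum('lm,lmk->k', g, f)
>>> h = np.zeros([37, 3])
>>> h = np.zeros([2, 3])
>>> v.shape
(3, 17)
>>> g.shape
(23, 3)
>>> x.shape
(3, 19)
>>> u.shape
(37, 2, 3)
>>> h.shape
(2, 3)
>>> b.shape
(19, 23)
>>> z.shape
(17, 2, 17)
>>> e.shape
(19, 3, 23)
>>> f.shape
(23, 3, 23)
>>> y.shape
(23,)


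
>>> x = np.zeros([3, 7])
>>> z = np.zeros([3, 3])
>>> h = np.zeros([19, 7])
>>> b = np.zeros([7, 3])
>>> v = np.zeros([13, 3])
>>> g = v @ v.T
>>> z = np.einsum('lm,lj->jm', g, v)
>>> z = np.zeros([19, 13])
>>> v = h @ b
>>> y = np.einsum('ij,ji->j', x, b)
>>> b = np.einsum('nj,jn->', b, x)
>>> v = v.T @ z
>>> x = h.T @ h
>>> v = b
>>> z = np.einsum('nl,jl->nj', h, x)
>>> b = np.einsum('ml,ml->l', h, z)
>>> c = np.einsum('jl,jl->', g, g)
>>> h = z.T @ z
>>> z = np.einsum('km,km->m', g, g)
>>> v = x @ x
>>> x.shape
(7, 7)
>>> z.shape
(13,)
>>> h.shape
(7, 7)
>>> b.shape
(7,)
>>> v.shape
(7, 7)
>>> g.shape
(13, 13)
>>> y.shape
(7,)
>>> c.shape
()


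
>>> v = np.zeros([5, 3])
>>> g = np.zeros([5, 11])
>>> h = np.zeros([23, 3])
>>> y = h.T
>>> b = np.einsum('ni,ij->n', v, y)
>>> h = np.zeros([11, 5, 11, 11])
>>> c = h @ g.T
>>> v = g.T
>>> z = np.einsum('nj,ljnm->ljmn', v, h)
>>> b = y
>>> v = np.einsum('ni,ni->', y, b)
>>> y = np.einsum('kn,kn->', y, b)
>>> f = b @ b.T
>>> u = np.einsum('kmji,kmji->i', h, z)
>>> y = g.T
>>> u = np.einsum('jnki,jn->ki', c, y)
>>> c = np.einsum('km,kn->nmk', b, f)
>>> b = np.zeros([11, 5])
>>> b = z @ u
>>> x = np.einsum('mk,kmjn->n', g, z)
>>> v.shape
()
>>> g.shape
(5, 11)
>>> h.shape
(11, 5, 11, 11)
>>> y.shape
(11, 5)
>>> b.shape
(11, 5, 11, 5)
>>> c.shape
(3, 23, 3)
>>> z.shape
(11, 5, 11, 11)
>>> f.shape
(3, 3)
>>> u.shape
(11, 5)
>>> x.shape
(11,)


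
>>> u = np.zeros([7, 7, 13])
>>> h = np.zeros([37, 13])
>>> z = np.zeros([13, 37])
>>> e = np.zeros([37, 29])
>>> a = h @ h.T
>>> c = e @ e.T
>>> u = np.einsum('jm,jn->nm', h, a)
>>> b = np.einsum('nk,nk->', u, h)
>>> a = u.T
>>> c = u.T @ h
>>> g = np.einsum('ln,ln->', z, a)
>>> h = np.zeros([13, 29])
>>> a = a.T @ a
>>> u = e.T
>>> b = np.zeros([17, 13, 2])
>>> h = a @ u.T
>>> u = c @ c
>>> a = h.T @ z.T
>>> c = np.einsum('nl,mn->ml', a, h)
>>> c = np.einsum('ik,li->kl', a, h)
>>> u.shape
(13, 13)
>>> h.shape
(37, 29)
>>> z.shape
(13, 37)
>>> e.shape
(37, 29)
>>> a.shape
(29, 13)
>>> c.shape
(13, 37)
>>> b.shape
(17, 13, 2)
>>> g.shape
()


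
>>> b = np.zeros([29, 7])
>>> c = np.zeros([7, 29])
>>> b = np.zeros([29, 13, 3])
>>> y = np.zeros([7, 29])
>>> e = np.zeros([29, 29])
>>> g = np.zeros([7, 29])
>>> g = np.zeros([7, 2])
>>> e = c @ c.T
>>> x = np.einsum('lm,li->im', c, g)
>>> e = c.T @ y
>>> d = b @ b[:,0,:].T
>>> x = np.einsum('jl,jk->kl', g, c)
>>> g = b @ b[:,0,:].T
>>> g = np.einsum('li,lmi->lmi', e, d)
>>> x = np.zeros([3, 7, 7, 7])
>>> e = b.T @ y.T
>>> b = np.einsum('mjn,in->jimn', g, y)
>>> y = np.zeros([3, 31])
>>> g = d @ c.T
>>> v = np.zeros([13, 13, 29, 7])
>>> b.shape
(13, 7, 29, 29)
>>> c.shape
(7, 29)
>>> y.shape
(3, 31)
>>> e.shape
(3, 13, 7)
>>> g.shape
(29, 13, 7)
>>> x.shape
(3, 7, 7, 7)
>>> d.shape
(29, 13, 29)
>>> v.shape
(13, 13, 29, 7)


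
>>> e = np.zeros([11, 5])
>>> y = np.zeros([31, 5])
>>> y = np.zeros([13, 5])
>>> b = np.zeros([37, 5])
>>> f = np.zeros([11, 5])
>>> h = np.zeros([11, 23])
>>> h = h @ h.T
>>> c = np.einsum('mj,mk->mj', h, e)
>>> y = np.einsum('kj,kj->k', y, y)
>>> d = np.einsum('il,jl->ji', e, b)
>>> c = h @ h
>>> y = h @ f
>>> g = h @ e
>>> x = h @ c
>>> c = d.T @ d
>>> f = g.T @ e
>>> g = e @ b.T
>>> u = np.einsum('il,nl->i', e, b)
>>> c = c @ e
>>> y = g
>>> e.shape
(11, 5)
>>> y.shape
(11, 37)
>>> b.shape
(37, 5)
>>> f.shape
(5, 5)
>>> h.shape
(11, 11)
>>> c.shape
(11, 5)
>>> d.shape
(37, 11)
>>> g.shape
(11, 37)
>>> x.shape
(11, 11)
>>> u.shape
(11,)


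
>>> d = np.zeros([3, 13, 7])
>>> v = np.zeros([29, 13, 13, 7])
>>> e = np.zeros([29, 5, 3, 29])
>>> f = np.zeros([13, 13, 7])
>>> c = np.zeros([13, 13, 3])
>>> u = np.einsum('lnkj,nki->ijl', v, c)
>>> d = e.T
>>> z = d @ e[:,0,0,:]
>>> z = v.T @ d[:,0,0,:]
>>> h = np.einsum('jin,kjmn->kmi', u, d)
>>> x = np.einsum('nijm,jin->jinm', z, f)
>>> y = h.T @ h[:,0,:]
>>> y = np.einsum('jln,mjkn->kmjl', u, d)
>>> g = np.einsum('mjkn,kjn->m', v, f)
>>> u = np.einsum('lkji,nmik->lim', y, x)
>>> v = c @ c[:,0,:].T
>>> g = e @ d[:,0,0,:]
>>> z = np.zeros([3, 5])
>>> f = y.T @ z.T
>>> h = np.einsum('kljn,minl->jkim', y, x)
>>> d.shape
(29, 3, 5, 29)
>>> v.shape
(13, 13, 13)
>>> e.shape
(29, 5, 3, 29)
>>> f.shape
(7, 3, 29, 3)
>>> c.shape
(13, 13, 3)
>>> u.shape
(5, 7, 13)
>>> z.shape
(3, 5)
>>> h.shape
(3, 5, 13, 13)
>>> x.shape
(13, 13, 7, 29)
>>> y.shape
(5, 29, 3, 7)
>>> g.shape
(29, 5, 3, 29)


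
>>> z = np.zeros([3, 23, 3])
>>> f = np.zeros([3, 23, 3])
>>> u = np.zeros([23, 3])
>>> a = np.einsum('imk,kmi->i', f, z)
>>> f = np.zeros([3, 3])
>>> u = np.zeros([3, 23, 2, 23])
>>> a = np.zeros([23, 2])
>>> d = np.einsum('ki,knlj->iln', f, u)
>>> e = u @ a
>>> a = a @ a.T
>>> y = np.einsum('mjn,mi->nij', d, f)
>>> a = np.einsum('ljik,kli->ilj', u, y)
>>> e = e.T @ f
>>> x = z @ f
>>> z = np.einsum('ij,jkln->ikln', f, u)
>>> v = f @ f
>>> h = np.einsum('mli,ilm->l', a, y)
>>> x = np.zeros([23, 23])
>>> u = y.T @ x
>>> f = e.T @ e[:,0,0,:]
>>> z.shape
(3, 23, 2, 23)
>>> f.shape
(3, 23, 2, 3)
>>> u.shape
(2, 3, 23)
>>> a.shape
(2, 3, 23)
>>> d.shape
(3, 2, 23)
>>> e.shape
(2, 2, 23, 3)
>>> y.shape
(23, 3, 2)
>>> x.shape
(23, 23)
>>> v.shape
(3, 3)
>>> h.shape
(3,)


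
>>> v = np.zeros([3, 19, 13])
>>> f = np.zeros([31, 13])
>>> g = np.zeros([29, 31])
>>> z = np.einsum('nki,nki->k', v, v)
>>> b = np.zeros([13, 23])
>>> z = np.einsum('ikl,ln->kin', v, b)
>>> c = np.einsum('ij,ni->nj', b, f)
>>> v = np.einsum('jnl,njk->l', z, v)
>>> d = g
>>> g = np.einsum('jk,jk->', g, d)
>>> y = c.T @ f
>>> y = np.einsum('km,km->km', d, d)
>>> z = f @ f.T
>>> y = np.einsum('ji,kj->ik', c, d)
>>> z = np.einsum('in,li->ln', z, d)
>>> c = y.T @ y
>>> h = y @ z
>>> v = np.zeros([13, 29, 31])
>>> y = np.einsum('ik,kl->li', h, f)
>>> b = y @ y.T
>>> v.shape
(13, 29, 31)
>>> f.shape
(31, 13)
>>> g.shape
()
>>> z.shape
(29, 31)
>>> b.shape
(13, 13)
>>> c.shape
(29, 29)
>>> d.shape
(29, 31)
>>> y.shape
(13, 23)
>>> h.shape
(23, 31)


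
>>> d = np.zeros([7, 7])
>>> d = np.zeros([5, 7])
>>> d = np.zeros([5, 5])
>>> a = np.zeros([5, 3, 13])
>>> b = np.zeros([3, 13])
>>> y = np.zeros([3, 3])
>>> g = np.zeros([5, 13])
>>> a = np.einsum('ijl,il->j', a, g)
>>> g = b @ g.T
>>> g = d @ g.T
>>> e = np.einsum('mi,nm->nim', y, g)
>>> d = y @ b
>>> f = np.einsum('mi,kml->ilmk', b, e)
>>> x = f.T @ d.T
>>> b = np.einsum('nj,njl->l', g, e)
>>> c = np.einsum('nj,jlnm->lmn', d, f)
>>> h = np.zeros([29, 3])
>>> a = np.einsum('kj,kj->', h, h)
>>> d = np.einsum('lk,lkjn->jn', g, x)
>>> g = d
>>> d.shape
(3, 3)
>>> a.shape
()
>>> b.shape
(3,)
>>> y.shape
(3, 3)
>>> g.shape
(3, 3)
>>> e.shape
(5, 3, 3)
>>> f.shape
(13, 3, 3, 5)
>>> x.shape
(5, 3, 3, 3)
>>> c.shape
(3, 5, 3)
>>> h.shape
(29, 3)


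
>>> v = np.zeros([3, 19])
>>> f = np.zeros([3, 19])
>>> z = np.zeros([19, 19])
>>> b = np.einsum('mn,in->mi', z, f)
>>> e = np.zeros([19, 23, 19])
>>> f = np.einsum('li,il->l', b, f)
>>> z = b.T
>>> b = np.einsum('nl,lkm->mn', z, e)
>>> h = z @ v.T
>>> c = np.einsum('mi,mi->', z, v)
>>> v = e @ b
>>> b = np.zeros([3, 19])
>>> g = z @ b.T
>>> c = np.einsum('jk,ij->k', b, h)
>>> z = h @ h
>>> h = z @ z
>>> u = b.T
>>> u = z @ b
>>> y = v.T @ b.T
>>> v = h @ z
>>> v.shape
(3, 3)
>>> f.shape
(19,)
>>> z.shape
(3, 3)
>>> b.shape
(3, 19)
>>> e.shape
(19, 23, 19)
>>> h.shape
(3, 3)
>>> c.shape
(19,)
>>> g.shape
(3, 3)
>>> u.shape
(3, 19)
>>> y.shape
(3, 23, 3)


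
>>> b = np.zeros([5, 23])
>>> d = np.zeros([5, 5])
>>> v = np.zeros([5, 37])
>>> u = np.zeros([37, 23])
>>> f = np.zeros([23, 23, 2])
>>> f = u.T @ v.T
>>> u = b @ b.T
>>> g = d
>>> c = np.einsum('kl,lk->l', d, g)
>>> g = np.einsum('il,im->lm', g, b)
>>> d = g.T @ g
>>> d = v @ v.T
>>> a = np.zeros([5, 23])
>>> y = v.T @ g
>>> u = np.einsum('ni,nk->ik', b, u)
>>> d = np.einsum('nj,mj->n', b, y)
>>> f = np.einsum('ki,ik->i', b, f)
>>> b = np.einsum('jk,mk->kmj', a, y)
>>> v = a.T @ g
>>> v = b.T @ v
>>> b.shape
(23, 37, 5)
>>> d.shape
(5,)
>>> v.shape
(5, 37, 23)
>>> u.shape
(23, 5)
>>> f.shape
(23,)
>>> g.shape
(5, 23)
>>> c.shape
(5,)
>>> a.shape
(5, 23)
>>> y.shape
(37, 23)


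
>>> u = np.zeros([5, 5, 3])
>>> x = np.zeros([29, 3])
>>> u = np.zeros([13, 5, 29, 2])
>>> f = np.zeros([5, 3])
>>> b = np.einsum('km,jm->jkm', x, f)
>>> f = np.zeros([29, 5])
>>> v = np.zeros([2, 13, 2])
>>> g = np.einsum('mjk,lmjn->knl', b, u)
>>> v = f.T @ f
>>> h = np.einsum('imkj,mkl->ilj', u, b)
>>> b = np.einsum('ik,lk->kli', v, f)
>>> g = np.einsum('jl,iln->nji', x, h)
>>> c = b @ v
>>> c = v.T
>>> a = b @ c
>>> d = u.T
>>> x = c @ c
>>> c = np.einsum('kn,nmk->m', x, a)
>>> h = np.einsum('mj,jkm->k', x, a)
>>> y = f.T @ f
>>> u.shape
(13, 5, 29, 2)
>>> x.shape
(5, 5)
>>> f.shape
(29, 5)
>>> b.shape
(5, 29, 5)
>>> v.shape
(5, 5)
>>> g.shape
(2, 29, 13)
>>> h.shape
(29,)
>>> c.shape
(29,)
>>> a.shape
(5, 29, 5)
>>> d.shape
(2, 29, 5, 13)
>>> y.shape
(5, 5)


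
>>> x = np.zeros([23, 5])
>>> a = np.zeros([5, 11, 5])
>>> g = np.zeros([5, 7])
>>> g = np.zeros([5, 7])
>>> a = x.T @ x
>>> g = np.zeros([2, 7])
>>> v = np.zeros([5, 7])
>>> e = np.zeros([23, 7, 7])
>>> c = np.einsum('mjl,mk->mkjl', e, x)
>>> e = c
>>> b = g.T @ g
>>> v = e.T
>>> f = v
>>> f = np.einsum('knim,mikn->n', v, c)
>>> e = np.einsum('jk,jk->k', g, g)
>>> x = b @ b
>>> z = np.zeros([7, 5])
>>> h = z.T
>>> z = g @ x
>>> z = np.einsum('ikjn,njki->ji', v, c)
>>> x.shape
(7, 7)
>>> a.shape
(5, 5)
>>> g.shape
(2, 7)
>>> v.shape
(7, 7, 5, 23)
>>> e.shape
(7,)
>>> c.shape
(23, 5, 7, 7)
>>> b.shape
(7, 7)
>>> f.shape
(7,)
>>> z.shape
(5, 7)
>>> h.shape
(5, 7)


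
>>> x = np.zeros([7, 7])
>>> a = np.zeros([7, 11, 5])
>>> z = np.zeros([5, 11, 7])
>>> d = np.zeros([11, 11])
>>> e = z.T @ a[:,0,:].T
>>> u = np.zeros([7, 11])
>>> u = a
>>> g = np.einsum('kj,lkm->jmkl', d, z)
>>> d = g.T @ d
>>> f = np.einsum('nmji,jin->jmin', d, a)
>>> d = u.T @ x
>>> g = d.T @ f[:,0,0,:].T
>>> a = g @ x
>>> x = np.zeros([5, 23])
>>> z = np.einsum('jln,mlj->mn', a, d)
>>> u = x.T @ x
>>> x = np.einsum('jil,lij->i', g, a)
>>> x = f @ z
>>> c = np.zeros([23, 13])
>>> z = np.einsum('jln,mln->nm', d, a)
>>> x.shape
(7, 11, 11, 7)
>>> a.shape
(7, 11, 7)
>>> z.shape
(7, 7)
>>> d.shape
(5, 11, 7)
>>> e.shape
(7, 11, 7)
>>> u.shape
(23, 23)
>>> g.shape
(7, 11, 7)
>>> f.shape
(7, 11, 11, 5)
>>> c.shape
(23, 13)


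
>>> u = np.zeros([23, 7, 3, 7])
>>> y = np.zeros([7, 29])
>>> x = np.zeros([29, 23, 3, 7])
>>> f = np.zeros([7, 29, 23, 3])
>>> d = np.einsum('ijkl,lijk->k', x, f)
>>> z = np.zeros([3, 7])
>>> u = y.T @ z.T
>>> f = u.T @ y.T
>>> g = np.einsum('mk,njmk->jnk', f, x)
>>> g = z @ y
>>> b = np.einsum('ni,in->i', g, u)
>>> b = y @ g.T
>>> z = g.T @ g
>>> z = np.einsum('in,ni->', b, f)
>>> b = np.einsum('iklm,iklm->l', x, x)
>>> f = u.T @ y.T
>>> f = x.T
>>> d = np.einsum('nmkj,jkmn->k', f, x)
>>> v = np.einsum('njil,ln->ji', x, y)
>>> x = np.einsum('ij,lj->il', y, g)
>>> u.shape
(29, 3)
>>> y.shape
(7, 29)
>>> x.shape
(7, 3)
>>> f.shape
(7, 3, 23, 29)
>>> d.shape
(23,)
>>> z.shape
()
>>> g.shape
(3, 29)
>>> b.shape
(3,)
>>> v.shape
(23, 3)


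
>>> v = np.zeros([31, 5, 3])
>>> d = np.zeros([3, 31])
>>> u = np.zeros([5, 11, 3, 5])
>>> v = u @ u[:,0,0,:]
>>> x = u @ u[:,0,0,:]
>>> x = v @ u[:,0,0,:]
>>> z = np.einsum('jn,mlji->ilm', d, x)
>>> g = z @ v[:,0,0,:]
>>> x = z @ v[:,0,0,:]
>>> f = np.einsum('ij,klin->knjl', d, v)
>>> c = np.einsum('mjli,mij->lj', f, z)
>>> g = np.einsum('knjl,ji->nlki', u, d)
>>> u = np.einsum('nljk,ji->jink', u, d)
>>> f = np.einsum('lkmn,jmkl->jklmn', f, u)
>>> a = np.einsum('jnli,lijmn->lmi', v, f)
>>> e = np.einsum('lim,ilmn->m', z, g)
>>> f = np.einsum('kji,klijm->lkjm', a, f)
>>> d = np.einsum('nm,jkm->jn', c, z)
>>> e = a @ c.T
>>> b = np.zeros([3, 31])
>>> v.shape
(5, 11, 3, 5)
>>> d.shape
(5, 31)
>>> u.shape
(3, 31, 5, 5)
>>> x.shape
(5, 11, 5)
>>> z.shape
(5, 11, 5)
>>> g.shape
(11, 5, 5, 31)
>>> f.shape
(5, 3, 31, 11)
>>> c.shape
(31, 5)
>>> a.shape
(3, 31, 5)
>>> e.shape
(3, 31, 31)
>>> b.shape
(3, 31)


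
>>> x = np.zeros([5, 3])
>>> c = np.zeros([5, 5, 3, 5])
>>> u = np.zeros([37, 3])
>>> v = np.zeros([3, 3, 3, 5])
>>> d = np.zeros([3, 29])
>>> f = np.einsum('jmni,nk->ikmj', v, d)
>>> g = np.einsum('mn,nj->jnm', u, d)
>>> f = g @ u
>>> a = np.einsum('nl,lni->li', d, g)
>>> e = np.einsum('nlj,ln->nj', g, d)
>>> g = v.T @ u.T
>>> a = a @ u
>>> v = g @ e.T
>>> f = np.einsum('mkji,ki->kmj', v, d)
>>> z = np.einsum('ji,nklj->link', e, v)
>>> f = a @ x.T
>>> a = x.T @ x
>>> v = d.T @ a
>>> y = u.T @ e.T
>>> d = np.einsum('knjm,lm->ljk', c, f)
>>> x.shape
(5, 3)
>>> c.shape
(5, 5, 3, 5)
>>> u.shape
(37, 3)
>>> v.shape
(29, 3)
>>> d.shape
(29, 3, 5)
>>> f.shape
(29, 5)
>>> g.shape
(5, 3, 3, 37)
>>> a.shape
(3, 3)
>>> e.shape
(29, 37)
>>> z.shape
(3, 37, 5, 3)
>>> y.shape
(3, 29)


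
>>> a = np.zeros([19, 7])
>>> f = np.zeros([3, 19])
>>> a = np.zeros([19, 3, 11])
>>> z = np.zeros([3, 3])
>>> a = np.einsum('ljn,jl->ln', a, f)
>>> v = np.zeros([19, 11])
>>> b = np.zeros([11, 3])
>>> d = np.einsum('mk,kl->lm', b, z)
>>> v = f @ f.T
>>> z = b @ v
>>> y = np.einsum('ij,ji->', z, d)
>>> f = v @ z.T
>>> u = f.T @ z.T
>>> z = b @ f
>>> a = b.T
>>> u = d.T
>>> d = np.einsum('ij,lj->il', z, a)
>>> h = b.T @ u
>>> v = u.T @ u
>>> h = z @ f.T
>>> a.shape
(3, 11)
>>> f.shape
(3, 11)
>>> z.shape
(11, 11)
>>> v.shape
(3, 3)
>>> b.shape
(11, 3)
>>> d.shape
(11, 3)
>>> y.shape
()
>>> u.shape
(11, 3)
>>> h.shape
(11, 3)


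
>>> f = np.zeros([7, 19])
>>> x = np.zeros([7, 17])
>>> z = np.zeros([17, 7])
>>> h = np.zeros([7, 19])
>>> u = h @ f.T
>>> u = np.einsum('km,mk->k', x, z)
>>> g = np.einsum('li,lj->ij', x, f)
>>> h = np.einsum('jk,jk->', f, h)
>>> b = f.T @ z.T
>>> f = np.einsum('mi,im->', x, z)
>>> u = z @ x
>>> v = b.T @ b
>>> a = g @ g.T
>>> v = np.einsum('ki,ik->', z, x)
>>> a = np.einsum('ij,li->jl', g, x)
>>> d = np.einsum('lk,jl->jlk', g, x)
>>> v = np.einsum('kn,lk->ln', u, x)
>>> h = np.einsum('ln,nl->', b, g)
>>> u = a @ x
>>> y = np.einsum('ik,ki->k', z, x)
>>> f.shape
()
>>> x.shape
(7, 17)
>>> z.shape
(17, 7)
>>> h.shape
()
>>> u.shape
(19, 17)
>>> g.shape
(17, 19)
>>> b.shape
(19, 17)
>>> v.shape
(7, 17)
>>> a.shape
(19, 7)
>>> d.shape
(7, 17, 19)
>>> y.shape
(7,)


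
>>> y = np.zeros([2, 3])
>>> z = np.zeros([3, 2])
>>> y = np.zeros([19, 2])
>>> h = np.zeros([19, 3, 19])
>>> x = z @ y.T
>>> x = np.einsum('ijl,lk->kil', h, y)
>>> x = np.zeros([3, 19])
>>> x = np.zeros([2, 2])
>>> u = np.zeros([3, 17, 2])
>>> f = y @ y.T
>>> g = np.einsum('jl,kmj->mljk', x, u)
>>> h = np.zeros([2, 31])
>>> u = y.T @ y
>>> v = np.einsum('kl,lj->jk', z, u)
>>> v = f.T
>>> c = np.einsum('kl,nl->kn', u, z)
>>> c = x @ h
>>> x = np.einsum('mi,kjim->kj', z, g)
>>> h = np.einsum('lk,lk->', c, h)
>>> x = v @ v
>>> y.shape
(19, 2)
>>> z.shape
(3, 2)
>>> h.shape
()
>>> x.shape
(19, 19)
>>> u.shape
(2, 2)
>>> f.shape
(19, 19)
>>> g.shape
(17, 2, 2, 3)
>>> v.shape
(19, 19)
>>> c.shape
(2, 31)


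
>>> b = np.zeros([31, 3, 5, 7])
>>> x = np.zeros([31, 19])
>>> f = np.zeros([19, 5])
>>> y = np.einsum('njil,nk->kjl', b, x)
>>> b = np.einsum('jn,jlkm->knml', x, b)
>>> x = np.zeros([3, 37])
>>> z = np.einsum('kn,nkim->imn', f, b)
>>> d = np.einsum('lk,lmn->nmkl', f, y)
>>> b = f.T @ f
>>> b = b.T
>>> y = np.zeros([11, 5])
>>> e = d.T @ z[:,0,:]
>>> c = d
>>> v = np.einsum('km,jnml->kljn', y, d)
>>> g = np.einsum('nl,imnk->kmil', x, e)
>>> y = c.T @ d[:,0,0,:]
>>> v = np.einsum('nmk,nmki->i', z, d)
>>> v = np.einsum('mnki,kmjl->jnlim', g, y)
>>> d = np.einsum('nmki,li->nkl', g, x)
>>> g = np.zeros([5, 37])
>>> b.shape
(5, 5)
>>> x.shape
(3, 37)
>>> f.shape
(19, 5)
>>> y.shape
(19, 5, 3, 19)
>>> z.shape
(7, 3, 5)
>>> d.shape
(5, 19, 3)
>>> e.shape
(19, 5, 3, 5)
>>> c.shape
(7, 3, 5, 19)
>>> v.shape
(3, 5, 19, 37, 5)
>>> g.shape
(5, 37)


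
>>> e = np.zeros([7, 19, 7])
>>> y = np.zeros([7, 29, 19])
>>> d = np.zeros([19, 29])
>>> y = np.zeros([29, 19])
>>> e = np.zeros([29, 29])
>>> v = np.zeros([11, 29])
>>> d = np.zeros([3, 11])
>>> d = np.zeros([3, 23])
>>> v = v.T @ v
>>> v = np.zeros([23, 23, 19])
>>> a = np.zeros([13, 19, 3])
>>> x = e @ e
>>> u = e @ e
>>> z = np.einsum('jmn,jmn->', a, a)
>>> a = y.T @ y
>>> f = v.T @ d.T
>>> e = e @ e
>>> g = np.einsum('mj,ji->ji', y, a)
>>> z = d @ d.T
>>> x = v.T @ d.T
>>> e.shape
(29, 29)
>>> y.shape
(29, 19)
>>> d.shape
(3, 23)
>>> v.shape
(23, 23, 19)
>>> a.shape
(19, 19)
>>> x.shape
(19, 23, 3)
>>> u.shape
(29, 29)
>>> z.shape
(3, 3)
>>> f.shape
(19, 23, 3)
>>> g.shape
(19, 19)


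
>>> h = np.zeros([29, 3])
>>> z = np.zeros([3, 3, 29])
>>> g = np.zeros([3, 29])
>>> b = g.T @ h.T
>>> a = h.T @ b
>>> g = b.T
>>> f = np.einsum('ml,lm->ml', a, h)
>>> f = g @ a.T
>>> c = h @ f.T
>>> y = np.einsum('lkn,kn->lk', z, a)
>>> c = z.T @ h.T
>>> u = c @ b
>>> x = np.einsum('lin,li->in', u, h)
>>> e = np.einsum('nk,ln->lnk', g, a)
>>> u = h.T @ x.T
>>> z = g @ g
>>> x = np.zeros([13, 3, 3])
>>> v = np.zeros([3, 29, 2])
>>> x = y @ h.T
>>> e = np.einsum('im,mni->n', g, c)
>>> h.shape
(29, 3)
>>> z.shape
(29, 29)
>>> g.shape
(29, 29)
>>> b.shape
(29, 29)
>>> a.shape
(3, 29)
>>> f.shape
(29, 3)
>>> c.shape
(29, 3, 29)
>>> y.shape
(3, 3)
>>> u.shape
(3, 3)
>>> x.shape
(3, 29)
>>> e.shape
(3,)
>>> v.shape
(3, 29, 2)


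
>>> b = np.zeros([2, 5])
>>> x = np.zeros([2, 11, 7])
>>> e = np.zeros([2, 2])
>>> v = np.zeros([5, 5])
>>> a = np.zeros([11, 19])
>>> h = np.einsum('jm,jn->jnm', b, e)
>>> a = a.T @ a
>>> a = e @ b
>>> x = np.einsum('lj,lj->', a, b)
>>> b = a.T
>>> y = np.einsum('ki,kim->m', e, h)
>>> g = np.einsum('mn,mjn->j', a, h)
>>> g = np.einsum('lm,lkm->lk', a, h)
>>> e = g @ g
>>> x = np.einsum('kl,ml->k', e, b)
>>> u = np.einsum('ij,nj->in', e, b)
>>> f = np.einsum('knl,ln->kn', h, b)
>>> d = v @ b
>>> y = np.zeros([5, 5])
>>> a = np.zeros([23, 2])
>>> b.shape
(5, 2)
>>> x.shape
(2,)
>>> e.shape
(2, 2)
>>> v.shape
(5, 5)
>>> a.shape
(23, 2)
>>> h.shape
(2, 2, 5)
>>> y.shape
(5, 5)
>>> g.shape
(2, 2)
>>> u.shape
(2, 5)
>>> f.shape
(2, 2)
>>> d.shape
(5, 2)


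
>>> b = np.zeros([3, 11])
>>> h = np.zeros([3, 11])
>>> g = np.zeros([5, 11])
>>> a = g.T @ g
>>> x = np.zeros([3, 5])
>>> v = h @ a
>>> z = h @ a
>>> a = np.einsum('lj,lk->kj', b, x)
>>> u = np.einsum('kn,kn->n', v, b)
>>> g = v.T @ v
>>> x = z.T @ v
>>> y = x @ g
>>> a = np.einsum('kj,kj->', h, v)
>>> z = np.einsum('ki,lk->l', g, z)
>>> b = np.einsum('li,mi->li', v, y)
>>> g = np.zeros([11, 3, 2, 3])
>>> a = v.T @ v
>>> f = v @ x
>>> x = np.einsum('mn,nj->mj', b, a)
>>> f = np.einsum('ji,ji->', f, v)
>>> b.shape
(3, 11)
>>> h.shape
(3, 11)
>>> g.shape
(11, 3, 2, 3)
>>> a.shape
(11, 11)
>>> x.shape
(3, 11)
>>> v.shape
(3, 11)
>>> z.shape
(3,)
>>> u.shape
(11,)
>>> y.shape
(11, 11)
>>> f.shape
()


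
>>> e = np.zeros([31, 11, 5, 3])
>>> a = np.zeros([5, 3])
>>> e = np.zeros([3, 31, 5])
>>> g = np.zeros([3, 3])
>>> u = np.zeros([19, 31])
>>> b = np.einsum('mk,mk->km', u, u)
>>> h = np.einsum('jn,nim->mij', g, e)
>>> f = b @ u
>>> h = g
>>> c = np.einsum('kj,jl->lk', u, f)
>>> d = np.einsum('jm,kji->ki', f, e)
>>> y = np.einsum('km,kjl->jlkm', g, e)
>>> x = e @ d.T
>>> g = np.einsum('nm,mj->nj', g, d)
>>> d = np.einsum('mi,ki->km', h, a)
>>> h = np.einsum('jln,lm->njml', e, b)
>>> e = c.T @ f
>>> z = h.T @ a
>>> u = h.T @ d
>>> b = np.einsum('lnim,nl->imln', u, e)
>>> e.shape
(19, 31)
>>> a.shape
(5, 3)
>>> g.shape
(3, 5)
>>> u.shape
(31, 19, 3, 3)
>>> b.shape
(3, 3, 31, 19)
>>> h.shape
(5, 3, 19, 31)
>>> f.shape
(31, 31)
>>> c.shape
(31, 19)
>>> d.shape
(5, 3)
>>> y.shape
(31, 5, 3, 3)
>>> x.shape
(3, 31, 3)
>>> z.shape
(31, 19, 3, 3)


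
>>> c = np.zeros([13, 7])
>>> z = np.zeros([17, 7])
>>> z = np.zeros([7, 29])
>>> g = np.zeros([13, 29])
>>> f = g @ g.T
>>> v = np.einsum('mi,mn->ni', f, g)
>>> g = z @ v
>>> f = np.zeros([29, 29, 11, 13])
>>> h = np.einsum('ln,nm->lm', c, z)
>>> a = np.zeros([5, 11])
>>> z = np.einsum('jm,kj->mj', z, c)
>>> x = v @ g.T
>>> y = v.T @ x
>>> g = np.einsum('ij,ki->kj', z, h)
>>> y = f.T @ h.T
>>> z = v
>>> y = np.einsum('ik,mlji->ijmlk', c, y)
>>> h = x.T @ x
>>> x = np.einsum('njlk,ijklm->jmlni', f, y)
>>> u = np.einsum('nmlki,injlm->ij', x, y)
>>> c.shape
(13, 7)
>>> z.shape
(29, 13)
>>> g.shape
(13, 7)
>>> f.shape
(29, 29, 11, 13)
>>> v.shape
(29, 13)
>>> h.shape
(7, 7)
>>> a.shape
(5, 11)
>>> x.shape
(29, 7, 11, 29, 13)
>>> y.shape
(13, 29, 13, 11, 7)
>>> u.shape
(13, 13)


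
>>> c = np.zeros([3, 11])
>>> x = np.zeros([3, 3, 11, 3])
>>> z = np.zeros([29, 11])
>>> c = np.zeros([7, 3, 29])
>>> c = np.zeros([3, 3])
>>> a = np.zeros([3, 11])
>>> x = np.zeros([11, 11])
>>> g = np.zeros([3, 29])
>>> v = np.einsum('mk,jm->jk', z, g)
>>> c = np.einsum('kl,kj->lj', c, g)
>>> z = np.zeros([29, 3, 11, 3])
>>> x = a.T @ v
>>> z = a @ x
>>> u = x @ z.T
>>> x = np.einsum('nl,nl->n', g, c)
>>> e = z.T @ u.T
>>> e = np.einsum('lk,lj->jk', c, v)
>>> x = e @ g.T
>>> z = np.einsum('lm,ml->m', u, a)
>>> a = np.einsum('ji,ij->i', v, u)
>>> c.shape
(3, 29)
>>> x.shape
(11, 3)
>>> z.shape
(3,)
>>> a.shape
(11,)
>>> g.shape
(3, 29)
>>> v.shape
(3, 11)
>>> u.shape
(11, 3)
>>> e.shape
(11, 29)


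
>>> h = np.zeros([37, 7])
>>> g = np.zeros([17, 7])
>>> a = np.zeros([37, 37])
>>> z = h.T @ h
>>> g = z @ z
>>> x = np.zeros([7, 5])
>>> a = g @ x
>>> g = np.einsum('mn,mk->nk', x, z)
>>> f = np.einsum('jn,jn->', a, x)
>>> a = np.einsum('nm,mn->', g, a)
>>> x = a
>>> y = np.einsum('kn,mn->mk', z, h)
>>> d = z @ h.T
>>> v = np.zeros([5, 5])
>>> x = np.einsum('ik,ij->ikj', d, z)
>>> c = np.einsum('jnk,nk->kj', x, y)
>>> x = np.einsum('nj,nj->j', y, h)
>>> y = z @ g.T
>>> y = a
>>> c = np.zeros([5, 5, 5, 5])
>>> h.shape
(37, 7)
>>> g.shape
(5, 7)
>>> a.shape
()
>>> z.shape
(7, 7)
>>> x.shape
(7,)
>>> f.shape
()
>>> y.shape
()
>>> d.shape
(7, 37)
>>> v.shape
(5, 5)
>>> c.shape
(5, 5, 5, 5)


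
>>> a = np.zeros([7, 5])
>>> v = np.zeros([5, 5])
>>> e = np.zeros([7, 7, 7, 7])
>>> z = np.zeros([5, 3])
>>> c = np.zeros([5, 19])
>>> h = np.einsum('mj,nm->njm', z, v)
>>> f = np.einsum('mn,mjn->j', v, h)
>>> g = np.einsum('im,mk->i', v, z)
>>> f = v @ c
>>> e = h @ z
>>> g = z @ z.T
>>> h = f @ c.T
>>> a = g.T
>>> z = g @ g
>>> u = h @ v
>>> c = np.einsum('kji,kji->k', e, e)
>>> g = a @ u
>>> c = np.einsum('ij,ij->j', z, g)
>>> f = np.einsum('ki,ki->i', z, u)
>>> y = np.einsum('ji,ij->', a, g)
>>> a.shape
(5, 5)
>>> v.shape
(5, 5)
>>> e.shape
(5, 3, 3)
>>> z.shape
(5, 5)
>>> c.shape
(5,)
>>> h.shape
(5, 5)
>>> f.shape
(5,)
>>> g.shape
(5, 5)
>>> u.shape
(5, 5)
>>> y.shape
()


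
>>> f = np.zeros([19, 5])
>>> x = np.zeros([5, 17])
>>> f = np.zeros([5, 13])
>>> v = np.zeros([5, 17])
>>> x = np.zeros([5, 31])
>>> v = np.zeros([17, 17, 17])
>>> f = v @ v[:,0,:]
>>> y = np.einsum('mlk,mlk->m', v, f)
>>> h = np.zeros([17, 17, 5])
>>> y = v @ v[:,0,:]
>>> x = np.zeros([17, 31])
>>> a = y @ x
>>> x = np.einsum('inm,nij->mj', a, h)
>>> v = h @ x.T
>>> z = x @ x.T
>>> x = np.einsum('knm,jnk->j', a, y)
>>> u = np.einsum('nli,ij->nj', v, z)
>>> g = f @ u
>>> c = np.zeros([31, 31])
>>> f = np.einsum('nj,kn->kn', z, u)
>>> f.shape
(17, 31)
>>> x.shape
(17,)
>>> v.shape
(17, 17, 31)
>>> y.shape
(17, 17, 17)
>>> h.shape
(17, 17, 5)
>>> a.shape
(17, 17, 31)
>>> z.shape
(31, 31)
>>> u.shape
(17, 31)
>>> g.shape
(17, 17, 31)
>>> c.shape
(31, 31)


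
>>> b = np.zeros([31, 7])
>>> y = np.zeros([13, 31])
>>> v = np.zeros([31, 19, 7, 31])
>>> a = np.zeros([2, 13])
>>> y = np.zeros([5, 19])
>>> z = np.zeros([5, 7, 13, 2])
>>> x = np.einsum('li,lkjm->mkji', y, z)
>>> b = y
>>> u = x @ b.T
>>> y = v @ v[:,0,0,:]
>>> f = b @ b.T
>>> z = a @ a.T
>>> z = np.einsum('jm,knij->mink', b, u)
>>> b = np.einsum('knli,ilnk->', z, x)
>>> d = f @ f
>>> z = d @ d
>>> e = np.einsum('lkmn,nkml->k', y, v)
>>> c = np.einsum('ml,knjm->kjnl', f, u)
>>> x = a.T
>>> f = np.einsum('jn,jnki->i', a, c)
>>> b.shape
()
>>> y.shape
(31, 19, 7, 31)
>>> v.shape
(31, 19, 7, 31)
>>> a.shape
(2, 13)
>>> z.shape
(5, 5)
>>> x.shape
(13, 2)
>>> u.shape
(2, 7, 13, 5)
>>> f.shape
(5,)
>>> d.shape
(5, 5)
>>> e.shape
(19,)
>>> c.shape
(2, 13, 7, 5)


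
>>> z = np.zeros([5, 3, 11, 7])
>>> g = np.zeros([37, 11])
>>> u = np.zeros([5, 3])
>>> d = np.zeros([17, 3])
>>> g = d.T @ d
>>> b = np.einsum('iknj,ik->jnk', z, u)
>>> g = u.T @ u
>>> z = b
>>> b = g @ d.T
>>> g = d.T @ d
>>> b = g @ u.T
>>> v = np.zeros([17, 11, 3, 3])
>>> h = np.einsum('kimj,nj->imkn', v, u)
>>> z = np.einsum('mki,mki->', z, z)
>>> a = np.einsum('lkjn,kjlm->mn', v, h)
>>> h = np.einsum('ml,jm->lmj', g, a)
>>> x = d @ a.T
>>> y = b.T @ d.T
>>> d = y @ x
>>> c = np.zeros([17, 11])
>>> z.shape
()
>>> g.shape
(3, 3)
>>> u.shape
(5, 3)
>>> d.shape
(5, 5)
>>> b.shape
(3, 5)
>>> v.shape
(17, 11, 3, 3)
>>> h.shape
(3, 3, 5)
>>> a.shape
(5, 3)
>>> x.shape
(17, 5)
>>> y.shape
(5, 17)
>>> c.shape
(17, 11)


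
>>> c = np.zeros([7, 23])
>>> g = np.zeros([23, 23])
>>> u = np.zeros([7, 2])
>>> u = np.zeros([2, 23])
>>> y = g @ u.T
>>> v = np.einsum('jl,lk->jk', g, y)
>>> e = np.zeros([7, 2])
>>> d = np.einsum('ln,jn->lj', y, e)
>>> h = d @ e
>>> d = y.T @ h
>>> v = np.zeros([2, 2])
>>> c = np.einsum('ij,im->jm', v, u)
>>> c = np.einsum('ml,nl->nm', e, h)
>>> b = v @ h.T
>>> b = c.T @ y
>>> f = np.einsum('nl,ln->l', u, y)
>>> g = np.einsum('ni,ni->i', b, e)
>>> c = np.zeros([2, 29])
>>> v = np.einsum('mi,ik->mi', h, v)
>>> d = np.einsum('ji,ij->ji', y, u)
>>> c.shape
(2, 29)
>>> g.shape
(2,)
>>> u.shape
(2, 23)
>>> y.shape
(23, 2)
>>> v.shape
(23, 2)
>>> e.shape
(7, 2)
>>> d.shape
(23, 2)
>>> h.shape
(23, 2)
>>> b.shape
(7, 2)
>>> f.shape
(23,)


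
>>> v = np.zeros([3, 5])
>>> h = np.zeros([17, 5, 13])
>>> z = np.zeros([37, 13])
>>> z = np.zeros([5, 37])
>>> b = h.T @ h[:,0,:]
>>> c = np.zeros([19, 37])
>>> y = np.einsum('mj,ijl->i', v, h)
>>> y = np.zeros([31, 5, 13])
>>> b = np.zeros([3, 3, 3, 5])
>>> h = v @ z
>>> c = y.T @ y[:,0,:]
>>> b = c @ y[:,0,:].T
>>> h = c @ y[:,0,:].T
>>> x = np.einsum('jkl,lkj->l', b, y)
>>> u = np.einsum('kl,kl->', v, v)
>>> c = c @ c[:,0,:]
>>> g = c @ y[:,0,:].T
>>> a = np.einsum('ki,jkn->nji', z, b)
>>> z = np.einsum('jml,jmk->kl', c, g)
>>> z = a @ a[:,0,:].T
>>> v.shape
(3, 5)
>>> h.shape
(13, 5, 31)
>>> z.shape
(31, 13, 31)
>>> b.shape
(13, 5, 31)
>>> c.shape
(13, 5, 13)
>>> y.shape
(31, 5, 13)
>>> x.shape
(31,)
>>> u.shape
()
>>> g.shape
(13, 5, 31)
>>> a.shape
(31, 13, 37)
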